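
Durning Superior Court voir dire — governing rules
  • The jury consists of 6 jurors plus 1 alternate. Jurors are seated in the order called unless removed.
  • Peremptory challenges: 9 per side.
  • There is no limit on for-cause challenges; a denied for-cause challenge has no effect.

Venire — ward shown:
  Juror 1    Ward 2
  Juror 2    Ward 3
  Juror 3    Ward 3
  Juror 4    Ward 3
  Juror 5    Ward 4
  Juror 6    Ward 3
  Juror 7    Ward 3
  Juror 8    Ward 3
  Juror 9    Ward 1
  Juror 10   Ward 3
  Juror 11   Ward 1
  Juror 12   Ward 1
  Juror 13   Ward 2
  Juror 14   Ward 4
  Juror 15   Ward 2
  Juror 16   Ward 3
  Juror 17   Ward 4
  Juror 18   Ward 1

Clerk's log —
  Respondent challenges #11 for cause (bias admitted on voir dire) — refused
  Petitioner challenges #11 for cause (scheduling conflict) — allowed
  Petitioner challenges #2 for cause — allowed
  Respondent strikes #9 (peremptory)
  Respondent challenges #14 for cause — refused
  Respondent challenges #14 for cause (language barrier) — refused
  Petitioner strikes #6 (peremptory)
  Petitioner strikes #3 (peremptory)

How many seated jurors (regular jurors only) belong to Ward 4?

1

Removed: #2, #3, #6, #9, #11.
Seated jurors 1–6: #1, #4, #5, #7, #8, #10 (alternates #12 not counted).
Of those, in Ward 4: #5 → 1.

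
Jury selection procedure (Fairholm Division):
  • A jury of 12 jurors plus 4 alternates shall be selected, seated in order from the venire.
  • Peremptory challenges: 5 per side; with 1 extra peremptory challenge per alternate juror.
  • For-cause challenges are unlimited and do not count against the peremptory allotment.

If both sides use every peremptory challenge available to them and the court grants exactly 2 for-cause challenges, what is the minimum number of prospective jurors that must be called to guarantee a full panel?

36

Seats to fill: 12 + 4 alternates = 16.
Peremptories: 5 + 1×4 = 9 per side × 2 sides = 18.
For-cause removals: 2.
Minimum venire: 16 + 18 + 2 = 36.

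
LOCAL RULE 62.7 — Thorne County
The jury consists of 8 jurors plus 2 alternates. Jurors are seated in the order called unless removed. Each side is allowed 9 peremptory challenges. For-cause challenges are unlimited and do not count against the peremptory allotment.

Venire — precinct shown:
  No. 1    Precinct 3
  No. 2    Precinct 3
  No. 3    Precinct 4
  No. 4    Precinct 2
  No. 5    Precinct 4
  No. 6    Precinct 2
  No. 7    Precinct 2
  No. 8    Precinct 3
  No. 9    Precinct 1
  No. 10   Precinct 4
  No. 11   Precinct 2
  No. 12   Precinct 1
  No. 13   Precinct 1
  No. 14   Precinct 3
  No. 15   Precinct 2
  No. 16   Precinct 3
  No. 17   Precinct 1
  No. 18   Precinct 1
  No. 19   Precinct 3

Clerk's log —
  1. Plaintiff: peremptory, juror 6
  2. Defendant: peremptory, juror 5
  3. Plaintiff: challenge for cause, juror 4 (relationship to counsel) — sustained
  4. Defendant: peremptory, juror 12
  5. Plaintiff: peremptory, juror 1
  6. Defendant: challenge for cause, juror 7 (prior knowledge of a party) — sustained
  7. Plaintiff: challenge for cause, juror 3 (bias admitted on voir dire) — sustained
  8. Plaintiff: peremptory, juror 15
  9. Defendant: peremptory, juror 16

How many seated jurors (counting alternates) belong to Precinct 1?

Removed: #1, #3, #4, #5, #6, #7, #12, #15, #16.
Seated (10 incl. alternates): #2, #8, #9, #10, #11, #13, #14, #17, #18, #19.
Of those, in Precinct 1: #9, #13, #17, #18 → 4.

4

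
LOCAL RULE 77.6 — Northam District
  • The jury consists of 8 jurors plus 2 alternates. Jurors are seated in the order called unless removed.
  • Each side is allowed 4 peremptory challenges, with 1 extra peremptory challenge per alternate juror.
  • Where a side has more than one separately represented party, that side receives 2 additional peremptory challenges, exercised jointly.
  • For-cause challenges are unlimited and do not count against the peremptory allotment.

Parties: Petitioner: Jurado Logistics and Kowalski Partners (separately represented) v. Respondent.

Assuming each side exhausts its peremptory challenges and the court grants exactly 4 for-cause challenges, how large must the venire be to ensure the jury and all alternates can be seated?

28

Seats to fill: 8 + 2 alternates = 10.
Peremptories — Petitioner: 4 + 1×2 + 2 = 8; Respondent: 4 + 1×2 = 6; total 14.
For-cause removals: 4.
Minimum venire: 10 + 14 + 4 = 28.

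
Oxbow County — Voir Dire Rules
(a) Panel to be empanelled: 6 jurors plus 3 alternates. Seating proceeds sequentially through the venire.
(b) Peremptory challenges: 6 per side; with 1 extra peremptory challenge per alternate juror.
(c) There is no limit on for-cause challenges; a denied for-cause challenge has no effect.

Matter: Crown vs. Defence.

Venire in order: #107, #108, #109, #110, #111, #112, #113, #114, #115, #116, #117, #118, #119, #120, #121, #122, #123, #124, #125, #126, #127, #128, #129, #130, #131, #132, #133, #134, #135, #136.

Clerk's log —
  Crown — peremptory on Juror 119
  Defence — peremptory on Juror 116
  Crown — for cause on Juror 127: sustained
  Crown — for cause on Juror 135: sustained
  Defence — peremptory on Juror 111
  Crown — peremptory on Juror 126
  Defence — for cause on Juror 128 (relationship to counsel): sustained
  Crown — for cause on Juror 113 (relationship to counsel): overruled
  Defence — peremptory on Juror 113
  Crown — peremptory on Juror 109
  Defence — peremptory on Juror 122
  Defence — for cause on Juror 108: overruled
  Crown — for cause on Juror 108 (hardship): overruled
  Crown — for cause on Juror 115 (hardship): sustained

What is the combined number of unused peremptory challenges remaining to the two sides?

11

Crown allotment: 6 base + 1 × 3 alternates = 9. Defence allotment: 6 base + 1 × 3 alternates = 9.
Crown peremptories used: #119, #126, #109 — 3 (for-cause on #127, #135, #113, #108, #115 don't count).
Defence peremptories used: #116, #111, #113, #122 — 4 (for-cause on #128, #108 don't count).
Remaining: (9 − 3) + (9 − 4) = 11.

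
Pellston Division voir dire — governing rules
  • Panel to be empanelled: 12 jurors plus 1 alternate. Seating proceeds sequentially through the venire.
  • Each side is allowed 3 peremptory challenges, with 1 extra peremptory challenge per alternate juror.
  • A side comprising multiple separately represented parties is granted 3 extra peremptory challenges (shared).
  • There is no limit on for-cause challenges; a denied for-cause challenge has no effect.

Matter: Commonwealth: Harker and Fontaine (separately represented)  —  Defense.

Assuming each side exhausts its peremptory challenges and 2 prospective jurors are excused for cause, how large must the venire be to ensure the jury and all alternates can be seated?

26

Seats to fill: 12 + 1 alternates = 13.
Peremptories — Commonwealth: 3 + 1×1 + 3 = 7; Defense: 3 + 1×1 = 4; total 11.
For-cause removals: 2.
Minimum venire: 13 + 11 + 2 = 26.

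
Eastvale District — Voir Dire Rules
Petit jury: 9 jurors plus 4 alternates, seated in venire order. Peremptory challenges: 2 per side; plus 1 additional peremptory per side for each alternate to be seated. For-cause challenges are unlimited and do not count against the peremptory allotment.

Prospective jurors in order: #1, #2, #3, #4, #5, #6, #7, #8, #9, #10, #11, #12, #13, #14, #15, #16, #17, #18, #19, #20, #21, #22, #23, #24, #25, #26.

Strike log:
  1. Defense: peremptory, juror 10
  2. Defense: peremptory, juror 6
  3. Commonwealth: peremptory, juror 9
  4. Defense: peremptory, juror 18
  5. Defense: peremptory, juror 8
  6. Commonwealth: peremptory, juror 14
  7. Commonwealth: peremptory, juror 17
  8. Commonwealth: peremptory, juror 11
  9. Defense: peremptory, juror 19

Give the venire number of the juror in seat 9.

Removed: #6, #8, #9, #10, #11, #14, #17, #18, #19.
Filling seats in venire order through position 9: #1, #2, #3, #4, #5, #7, #12, #13, #15.
So seat 9 is #15.

15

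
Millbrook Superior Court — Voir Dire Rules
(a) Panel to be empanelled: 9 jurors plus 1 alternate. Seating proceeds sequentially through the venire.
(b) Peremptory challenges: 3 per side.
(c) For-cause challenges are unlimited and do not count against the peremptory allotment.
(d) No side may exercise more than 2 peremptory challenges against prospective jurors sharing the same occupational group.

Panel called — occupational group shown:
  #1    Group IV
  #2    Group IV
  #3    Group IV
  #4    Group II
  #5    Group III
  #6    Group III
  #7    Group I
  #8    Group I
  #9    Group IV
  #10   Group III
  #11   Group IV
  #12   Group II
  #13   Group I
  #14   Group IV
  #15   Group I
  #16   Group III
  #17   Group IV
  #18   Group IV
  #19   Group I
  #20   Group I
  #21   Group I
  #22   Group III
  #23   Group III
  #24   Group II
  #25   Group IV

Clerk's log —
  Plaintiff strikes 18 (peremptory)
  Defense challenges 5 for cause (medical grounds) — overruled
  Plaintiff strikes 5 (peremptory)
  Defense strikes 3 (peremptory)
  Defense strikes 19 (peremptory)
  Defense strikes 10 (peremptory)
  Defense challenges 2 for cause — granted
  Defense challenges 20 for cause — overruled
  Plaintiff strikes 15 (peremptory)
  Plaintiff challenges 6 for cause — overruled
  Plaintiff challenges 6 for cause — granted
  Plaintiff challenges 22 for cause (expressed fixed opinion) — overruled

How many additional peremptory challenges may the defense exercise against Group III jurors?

0

Defense peremptories so far: #3, #19, #10 — 3 of 3 used, 0 left overall.
Against Group III: #10 — 1 used; per-group cap 2 leaves 1.
Binding limit: min(0, 1) = 0.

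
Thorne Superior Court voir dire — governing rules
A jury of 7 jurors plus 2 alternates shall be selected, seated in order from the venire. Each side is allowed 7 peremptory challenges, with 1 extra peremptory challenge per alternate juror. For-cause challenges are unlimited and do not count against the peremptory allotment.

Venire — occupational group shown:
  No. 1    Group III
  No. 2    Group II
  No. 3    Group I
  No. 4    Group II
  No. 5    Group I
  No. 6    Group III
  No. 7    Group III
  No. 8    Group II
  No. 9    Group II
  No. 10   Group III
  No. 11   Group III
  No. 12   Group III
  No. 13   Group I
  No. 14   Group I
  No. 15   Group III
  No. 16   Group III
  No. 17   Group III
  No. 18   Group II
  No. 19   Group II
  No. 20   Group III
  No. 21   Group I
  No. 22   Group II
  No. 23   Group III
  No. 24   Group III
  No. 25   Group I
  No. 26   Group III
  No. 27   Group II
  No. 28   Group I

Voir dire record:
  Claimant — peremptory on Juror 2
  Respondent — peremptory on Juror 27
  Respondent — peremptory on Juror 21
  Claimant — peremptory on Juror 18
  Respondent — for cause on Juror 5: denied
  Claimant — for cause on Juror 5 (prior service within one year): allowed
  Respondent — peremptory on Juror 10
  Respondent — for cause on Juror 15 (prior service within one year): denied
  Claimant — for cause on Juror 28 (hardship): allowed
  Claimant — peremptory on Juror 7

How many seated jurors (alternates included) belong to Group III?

4

Removed: #2, #5, #7, #10, #18, #21, #27, #28.
Seated (9 incl. alternates): #1, #3, #4, #6, #8, #9, #11, #12, #13.
Of those, in Group III: #1, #6, #11, #12 → 4.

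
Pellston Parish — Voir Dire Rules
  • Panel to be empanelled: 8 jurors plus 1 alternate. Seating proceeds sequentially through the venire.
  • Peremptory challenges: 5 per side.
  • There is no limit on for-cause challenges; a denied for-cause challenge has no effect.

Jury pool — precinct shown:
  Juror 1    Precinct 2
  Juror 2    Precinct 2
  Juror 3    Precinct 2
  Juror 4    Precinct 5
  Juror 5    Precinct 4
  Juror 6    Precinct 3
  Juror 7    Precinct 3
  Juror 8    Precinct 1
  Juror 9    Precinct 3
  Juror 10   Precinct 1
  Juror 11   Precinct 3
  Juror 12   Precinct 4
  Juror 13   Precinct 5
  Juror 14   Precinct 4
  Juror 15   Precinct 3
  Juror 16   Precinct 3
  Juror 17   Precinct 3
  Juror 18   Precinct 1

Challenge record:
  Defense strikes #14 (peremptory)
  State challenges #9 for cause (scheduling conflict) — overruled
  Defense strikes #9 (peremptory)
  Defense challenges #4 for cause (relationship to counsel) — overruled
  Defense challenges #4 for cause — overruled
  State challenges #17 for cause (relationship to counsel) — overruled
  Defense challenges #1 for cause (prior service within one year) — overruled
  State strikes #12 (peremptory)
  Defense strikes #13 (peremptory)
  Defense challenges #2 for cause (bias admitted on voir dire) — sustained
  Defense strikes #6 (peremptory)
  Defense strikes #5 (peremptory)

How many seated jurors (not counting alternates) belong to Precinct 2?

Removed: #2, #5, #6, #9, #12, #13, #14.
Seated jurors 1–8: #1, #3, #4, #7, #8, #10, #11, #15 (alternates #16 not counted).
Of those, in Precinct 2: #1, #3 → 2.

2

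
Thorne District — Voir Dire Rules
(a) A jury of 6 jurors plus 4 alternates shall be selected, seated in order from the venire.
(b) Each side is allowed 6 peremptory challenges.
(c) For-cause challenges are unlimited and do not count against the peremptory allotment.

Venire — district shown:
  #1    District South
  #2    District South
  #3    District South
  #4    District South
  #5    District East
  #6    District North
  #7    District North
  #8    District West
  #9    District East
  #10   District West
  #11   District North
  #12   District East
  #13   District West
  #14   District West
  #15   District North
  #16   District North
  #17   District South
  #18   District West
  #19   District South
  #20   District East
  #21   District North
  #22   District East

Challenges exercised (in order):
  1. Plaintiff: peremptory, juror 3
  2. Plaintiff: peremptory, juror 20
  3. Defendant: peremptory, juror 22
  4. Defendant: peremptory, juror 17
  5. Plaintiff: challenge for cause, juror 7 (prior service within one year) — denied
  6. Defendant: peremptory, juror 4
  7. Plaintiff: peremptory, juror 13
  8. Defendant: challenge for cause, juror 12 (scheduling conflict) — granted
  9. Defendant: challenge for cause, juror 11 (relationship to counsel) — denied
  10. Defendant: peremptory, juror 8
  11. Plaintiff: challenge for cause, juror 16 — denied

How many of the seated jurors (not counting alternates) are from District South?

Removed: #3, #4, #8, #12, #13, #17, #20, #22.
Seated jurors 1–6: #1, #2, #5, #6, #7, #9 (alternates #10, #11, #14, #15 not counted).
Of those, in District South: #1, #2 → 2.

2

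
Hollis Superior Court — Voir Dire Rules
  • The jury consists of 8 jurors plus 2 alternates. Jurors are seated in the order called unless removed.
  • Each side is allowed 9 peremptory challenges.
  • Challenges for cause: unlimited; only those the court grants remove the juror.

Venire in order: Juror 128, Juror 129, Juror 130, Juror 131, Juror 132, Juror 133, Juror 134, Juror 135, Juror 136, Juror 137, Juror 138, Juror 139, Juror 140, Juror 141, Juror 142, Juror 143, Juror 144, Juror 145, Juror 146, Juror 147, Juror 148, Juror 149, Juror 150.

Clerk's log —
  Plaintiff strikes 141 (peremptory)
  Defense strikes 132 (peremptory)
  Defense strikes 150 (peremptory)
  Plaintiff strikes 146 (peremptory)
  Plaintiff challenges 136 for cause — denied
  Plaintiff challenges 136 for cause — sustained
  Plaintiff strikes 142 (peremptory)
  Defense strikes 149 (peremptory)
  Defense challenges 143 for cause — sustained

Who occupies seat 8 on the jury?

137

Removed: #132, #136, #141, #142, #143, #146, #149, #150.
Filling seats in venire order through position 8: #128, #129, #130, #131, #133, #134, #135, #137.
So seat 8 is #137.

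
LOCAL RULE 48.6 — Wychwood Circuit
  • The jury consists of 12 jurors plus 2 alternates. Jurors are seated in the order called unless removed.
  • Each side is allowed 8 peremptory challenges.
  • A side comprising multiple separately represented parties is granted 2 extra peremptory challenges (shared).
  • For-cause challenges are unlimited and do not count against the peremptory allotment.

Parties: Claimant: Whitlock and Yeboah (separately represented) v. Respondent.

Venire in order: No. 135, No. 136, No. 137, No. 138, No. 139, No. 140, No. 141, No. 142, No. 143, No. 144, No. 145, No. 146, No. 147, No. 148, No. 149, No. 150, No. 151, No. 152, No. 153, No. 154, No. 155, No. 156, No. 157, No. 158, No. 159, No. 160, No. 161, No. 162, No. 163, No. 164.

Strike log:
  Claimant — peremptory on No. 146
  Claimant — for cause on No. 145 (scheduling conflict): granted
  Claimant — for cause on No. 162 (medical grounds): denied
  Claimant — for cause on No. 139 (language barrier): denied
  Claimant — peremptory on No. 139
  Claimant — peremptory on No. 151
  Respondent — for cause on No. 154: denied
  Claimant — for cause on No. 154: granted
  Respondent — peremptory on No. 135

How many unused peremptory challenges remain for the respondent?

7

Respondent allotment: 8.
Respondent peremptories used: #135 — 1 (the for-cause on #154 doesn't count).
Remaining: 8 − 1 = 7.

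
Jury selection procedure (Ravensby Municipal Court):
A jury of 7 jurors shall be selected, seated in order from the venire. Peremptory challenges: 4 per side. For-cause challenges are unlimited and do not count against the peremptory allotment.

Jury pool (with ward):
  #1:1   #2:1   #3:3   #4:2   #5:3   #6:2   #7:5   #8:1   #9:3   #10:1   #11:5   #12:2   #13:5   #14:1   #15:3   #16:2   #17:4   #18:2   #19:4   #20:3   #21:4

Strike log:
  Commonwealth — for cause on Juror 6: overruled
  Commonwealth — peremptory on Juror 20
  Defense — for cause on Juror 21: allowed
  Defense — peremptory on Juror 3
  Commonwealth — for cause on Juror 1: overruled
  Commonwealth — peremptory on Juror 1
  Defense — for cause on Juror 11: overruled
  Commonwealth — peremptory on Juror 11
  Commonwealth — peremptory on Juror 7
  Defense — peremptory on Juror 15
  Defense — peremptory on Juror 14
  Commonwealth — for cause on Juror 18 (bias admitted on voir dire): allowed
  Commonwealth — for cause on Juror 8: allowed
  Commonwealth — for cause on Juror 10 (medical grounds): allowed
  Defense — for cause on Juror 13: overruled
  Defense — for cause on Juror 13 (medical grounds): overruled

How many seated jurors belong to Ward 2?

Removed: #1, #3, #7, #8, #10, #11, #14, #15, #18, #20, #21.
Seated jurors 1–7: #2, #4, #5, #6, #9, #12, #13.
Of those, in Ward 2: #4, #6, #12 → 3.

3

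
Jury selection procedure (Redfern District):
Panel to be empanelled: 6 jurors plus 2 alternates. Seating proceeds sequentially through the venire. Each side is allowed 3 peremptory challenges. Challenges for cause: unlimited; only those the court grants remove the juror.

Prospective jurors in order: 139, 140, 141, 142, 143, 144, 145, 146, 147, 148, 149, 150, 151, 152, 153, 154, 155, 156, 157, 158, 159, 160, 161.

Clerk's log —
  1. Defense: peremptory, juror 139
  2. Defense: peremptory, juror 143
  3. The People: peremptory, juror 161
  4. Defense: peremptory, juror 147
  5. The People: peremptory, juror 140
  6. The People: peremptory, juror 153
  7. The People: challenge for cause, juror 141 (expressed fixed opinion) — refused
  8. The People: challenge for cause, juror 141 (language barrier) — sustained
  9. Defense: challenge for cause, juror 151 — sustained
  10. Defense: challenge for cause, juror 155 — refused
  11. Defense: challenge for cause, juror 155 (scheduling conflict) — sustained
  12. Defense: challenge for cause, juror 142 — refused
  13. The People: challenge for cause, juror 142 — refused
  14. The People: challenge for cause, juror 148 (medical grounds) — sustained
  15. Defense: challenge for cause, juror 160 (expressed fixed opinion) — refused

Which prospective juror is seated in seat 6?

150

Removed: #139, #140, #141, #143, #147, #148, #151, #153, #155, #161. (#142, #160 stay — for-cause denied.)
Filling seats in venire order through position 6: #142, #144, #145, #146, #149, #150.
So seat 6 is #150.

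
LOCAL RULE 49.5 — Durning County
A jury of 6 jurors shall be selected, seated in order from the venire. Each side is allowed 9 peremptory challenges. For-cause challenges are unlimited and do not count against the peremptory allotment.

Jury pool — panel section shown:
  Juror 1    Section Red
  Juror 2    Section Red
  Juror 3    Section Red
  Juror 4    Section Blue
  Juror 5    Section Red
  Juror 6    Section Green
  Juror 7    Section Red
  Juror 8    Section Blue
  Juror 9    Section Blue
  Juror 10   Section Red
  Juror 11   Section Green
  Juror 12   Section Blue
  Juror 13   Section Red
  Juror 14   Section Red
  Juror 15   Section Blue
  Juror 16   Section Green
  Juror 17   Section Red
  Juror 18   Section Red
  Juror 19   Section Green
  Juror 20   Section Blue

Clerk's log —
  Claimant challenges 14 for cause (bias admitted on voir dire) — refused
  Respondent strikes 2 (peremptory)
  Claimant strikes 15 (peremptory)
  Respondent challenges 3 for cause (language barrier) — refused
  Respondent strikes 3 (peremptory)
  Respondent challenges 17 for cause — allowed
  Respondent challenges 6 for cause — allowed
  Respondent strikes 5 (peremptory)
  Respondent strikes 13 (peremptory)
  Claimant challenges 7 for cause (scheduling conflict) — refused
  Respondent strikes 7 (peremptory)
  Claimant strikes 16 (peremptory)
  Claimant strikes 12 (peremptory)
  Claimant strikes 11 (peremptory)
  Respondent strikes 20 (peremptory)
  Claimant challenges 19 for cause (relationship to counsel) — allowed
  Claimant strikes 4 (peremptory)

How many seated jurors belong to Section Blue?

2

Removed: #2, #3, #4, #5, #6, #7, #11, #12, #13, #15, #16, #17, #19, #20.
Seated jurors 1–6: #1, #8, #9, #10, #14, #18.
Of those, in Section Blue: #8, #9 → 2.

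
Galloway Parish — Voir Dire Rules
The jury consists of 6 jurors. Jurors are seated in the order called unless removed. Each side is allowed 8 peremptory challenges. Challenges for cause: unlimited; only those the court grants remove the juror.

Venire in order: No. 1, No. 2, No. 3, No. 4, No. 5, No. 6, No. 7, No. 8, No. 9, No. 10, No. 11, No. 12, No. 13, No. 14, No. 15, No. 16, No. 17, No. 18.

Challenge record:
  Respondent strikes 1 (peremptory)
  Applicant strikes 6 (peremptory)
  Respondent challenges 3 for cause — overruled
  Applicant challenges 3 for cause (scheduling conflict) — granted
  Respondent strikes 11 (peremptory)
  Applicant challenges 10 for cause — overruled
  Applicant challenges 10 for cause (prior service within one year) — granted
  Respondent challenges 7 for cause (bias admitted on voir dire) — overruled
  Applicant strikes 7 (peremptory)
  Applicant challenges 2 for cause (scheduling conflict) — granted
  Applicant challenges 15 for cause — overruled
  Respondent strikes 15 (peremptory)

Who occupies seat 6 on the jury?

Removed: #1, #2, #3, #6, #7, #10, #11, #15.
Seating in order: seats 1–6 → #4, #5, #8, #9, #12, #13.
So seat 6 is #13.

13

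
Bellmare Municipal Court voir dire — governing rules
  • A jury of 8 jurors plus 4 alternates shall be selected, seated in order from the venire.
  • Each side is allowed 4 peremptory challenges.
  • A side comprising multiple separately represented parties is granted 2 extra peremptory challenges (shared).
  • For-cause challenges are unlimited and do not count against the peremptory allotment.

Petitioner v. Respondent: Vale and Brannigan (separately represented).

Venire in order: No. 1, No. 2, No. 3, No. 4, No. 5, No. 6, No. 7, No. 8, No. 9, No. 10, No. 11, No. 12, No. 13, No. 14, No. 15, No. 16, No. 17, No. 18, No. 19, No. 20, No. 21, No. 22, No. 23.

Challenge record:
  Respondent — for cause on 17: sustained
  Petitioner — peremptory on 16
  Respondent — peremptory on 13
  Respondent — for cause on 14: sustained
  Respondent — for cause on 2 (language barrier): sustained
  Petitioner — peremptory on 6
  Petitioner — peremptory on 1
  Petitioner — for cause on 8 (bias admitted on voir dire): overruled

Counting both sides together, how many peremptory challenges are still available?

Petitioner allotment: 4. Respondent allotment: 4 base + 2 multi-party = 6.
Petitioner peremptories used: #16, #6, #1 — 3 (the for-cause on #8 doesn't count).
Respondent peremptories used: #13 — 1 (for-cause on #17, #14, #2 don't count).
Remaining: (4 − 3) + (6 − 1) = 6.

6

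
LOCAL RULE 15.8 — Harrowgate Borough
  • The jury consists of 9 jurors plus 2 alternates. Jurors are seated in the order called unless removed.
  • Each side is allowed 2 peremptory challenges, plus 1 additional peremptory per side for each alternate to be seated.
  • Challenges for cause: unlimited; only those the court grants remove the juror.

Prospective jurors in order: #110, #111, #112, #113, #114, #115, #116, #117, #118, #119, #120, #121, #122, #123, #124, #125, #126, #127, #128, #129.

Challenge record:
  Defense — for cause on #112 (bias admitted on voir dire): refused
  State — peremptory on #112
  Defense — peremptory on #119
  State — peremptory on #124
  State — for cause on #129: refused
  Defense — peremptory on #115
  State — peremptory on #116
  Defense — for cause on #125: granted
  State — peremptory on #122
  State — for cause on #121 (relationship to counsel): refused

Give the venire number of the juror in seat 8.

121

Removed: #112, #115, #116, #119, #122, #124, #125. (#121, #129 stay — for-cause denied.)
Seating in order: seats 1–9 → #110, #111, #113, #114, #117, #118, #120, #121, #123; alternates → #126, #127.
So seat 8 is #121.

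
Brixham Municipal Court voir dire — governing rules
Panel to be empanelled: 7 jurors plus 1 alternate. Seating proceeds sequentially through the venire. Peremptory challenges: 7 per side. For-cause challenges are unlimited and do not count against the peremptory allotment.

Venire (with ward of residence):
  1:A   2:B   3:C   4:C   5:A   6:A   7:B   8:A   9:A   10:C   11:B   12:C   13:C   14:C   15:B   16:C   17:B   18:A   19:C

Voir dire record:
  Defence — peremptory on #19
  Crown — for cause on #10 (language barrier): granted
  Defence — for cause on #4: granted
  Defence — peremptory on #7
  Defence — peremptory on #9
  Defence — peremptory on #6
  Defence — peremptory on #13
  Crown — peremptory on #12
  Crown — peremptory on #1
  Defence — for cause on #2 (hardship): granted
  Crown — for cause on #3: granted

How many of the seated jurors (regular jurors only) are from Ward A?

Removed: #1, #2, #3, #4, #6, #7, #9, #10, #12, #13, #19.
Seated jurors 1–7: #5, #8, #11, #14, #15, #16, #17 (alternates #18 not counted).
Of those, in Ward A: #5, #8 → 2.

2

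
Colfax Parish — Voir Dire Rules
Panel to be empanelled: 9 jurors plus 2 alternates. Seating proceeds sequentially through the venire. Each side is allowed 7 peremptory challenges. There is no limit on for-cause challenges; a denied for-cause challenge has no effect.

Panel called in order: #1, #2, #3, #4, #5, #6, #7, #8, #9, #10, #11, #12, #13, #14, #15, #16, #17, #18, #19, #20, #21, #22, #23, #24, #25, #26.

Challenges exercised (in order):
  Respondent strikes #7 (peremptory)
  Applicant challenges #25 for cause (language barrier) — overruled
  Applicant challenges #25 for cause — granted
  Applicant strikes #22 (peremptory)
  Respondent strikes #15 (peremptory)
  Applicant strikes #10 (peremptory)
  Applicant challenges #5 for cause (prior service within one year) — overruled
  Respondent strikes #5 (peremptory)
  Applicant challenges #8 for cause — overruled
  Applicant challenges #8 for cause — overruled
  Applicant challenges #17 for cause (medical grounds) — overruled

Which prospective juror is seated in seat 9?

Removed: #5, #7, #10, #15, #22, #25. (#8, #17 stay — for-cause denied.)
Filling seats in venire order through position 9: #1, #2, #3, #4, #6, #8, #9, #11, #12.
So seat 9 is #12.

12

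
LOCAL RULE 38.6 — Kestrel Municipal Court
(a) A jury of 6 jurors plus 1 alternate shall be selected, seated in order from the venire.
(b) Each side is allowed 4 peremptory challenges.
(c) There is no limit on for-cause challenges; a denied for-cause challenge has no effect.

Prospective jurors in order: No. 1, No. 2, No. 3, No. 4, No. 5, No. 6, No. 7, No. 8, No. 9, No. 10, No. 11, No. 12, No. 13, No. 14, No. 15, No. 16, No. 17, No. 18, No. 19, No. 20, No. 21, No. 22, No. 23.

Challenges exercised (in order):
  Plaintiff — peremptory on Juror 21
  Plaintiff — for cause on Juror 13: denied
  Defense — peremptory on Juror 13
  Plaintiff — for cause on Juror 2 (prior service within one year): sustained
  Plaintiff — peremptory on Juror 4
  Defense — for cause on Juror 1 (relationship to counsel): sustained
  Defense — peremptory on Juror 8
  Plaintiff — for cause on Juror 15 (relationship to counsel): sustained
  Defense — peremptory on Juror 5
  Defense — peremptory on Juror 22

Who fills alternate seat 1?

12

Removed: #1, #2, #4, #5, #8, #13, #15, #21, #22.
Seating in order: seats 1–6 → #3, #6, #7, #9, #10, #11; alternates → #12.
So alternate 1 is #12.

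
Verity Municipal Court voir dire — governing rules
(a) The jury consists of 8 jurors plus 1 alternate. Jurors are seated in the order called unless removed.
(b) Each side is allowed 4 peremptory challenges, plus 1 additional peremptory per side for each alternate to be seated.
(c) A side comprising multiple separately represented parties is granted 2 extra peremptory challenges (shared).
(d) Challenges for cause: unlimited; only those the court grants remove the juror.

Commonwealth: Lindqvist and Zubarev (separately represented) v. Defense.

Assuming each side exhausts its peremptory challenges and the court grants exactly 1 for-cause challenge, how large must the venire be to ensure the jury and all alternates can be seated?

22

Seats to fill: 8 + 1 alternates = 9.
Peremptories — Commonwealth: 4 + 1×1 + 2 = 7; Defense: 4 + 1×1 = 5; total 12.
For-cause removals: 1.
Minimum venire: 9 + 12 + 1 = 22.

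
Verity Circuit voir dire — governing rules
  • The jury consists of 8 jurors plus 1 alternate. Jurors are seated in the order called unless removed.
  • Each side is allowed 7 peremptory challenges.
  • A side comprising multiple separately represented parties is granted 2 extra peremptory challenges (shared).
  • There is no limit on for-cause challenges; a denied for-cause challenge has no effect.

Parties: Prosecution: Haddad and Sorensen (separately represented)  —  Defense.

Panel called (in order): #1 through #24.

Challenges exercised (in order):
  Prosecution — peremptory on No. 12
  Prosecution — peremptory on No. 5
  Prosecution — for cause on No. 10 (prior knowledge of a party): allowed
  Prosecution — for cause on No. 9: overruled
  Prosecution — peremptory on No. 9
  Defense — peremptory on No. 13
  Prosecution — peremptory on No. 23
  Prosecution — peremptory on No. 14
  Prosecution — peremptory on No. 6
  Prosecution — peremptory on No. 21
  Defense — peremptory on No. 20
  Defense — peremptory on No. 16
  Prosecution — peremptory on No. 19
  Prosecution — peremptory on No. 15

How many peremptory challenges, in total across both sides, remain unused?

4

Prosecution allotment: 7 base + 2 multi-party = 9. Defense allotment: 7.
Prosecution peremptories used: #12, #5, #9, #23, #14, #6, #21, #19, #15 — 9 (for-cause on #10, #9 don't count).
Defense peremptories used: #13, #20, #16 — 3.
Remaining: (9 − 9) + (7 − 3) = 4.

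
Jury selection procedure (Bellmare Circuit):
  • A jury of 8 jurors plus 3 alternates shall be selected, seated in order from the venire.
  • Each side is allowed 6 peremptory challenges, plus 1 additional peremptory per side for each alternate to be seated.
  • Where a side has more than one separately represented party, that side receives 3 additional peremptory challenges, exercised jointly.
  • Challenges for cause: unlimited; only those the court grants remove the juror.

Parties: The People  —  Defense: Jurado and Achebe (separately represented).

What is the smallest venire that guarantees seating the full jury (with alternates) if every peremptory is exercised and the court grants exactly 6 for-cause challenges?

38

Seats to fill: 8 + 3 alternates = 11.
Peremptories — The People: 6 + 1×3 = 9; Defense: 6 + 1×3 + 3 = 12; total 21.
For-cause removals: 6.
Minimum venire: 11 + 21 + 6 = 38.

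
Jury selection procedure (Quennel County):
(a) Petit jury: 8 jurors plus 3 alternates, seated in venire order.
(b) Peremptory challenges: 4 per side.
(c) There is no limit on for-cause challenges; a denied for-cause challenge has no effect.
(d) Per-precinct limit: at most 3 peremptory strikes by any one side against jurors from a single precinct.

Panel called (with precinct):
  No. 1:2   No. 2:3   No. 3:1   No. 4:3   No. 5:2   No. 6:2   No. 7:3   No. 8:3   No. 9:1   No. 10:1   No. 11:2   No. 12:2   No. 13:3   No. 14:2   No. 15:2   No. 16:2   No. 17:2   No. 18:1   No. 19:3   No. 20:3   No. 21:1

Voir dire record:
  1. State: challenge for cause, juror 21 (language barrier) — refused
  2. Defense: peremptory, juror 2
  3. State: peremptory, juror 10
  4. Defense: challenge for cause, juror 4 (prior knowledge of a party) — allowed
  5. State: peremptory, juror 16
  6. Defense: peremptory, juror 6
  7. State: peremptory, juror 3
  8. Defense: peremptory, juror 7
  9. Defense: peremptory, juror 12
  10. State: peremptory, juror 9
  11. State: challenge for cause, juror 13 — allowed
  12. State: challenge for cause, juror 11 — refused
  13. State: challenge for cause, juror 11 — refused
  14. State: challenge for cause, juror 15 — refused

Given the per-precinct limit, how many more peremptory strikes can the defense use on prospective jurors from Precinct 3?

0

Defense peremptories so far: #2, #6, #7, #12 — 4 of 4 used, 0 left overall.
Against Precinct 3: #2, #7 — 2 used; per-precinct cap 3 leaves 1.
Binding limit: min(0, 1) = 0.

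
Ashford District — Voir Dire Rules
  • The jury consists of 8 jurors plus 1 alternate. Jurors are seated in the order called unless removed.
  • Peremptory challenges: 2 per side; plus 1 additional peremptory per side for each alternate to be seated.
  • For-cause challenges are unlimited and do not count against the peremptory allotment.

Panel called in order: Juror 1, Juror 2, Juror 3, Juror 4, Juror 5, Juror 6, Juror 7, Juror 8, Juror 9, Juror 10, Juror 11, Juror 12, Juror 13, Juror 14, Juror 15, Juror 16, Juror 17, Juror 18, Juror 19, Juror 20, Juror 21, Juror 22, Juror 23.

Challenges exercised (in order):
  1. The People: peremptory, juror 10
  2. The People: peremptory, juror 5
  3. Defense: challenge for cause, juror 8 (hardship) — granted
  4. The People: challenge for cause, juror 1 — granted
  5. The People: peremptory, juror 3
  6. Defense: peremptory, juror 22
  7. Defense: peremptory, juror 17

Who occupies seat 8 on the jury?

13

Removed: #1, #3, #5, #8, #10, #17, #22.
Seating in order: seats 1–8 → #2, #4, #6, #7, #9, #11, #12, #13; alternates → #14.
So seat 8 is #13.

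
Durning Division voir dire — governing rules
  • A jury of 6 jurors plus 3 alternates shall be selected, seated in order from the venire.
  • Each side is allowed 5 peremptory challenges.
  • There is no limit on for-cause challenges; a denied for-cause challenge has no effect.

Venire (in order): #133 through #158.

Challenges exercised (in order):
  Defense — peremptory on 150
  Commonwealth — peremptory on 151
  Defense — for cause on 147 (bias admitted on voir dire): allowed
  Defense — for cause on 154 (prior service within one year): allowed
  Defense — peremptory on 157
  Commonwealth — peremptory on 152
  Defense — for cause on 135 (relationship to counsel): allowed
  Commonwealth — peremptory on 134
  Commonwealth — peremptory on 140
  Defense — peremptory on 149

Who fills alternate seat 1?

Removed: #134, #135, #140, #147, #149, #150, #151, #152, #154, #157.
Seating in order: seats 1–6 → #133, #136, #137, #138, #139, #141; alternates → #142, #143, #144.
So alternate 1 is #142.

142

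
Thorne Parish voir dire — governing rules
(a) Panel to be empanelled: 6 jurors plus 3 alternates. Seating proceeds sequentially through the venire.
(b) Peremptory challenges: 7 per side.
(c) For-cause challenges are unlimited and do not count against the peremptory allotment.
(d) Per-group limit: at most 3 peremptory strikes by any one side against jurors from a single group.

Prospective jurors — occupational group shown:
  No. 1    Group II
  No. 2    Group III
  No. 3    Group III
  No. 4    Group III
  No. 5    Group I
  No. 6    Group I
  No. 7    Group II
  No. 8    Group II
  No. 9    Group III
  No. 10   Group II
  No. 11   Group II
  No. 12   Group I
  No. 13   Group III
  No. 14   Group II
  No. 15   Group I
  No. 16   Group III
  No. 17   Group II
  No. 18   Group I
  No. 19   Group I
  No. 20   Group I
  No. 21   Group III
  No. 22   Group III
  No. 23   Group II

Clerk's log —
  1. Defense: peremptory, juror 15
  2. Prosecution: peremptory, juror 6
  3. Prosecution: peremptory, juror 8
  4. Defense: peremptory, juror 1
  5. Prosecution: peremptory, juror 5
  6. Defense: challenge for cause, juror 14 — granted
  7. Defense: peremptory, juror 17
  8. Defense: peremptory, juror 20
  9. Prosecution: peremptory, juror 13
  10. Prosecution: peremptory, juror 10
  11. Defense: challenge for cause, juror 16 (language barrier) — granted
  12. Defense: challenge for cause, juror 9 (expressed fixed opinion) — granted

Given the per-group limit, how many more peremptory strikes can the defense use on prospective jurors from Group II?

1

Defense peremptories so far: #15, #1, #17, #20 — 4 of 7 used, 3 left overall.
Against Group II: #1, #17 — 2 used; per-group cap 3 leaves 1.
Binding limit: min(3, 1) = 1.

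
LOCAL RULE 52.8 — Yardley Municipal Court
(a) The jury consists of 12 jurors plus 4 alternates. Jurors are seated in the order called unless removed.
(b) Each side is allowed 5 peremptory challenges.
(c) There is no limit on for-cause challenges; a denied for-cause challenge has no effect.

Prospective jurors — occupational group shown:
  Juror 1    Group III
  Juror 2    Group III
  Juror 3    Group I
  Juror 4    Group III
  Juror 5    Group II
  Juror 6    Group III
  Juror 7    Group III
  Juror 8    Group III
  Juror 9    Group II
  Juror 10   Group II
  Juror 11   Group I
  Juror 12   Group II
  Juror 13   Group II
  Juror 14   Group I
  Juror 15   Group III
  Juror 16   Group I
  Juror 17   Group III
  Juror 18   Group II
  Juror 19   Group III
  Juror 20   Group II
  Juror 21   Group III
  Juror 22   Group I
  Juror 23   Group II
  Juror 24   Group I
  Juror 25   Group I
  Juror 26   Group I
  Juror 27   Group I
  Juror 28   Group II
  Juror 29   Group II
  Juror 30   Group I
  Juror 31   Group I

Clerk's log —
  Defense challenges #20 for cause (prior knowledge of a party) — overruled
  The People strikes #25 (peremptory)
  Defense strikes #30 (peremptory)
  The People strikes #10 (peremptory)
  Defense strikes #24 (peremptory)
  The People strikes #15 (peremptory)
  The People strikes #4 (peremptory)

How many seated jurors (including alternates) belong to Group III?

7

Removed: #4, #10, #15, #24, #25, #30.
Seated (16 incl. alternates): #1, #2, #3, #5, #6, #7, #8, #9, #11, #12, #13, #14, #16, #17, #18, #19.
Of those, in Group III: #1, #2, #6, #7, #8, #17, #19 → 7.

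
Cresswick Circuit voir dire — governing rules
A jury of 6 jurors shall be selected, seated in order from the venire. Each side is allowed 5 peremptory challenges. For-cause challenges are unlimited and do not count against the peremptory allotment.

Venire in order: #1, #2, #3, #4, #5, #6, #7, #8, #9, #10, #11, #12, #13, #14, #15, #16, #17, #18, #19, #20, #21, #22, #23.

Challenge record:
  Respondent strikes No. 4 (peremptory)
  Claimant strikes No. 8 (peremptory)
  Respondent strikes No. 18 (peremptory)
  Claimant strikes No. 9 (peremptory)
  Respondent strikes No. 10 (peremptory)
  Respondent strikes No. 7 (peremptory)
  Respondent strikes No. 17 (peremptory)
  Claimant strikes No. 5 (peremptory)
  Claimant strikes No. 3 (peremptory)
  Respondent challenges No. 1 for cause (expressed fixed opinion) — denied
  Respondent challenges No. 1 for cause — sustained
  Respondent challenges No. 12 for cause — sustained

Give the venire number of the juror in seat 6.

Removed: #1, #3, #4, #5, #7, #8, #9, #10, #12, #17, #18.
Seating in order: seats 1–6 → #2, #6, #11, #13, #14, #15.
So seat 6 is #15.

15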